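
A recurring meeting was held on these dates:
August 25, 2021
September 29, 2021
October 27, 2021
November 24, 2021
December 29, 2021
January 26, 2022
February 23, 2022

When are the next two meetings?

March 30, 2022; April 27, 2022

These are Wednesdays with 35, 28, 28, 35, 28, 28-day gaps.
Each is the final Wednesday of its month — September 29, 2021 is past the 28th, so '4th Wednesday' doesn't fit.
Last Wednesday of March 2022: March 30, 2022.
April 2022 ends with Wednesday April 27, 2022.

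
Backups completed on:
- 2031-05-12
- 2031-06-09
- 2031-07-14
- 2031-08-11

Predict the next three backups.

All dates are Mondays, 28, 35, 28 days apart.
Specifically, the 2nd Monday of each month.
September 2031 — 2nd Monday is 2031-09-08.
October 2031 — 2nd Monday is 2031-10-13.
November 2031 — 2nd Monday is 2031-11-10.

2031-09-08, 2031-10-13, 2031-11-10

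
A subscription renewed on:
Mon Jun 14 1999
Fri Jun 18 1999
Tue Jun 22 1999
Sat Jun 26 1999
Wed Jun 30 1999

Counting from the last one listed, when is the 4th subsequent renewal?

Gaps between consecutive events: 4, 4, 4, 4 days — a constant 4-day interval.
Wed Jun 30 1999 + 4 days = Sun Jul 4 1999.
Sun Jul 4 1999 + 4 days = Thu Jul 8 1999.
Thu Jul 8 1999 + 4 days = Mon Jul 12 1999.
Mon Jul 12 1999 + 4 days = Fri Jul 16 1999.

Fri Jul 16 1999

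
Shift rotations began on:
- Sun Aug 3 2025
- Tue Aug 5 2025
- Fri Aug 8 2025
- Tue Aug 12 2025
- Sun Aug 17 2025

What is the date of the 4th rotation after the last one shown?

Intervals are 2, 3, 4, 5 days — an arithmetic progression with common difference 1.
Next gap: 6 days. Sun Aug 17 2025 + 6 days = Sat Aug 23 2025.
Next gap: 7 days. Sat Aug 23 2025 + 7 days = Sat Aug 30 2025.
Next gap: 8 days. Sat Aug 30 2025 + 8 days = Sun Sep 7 2025.
Next gap: 9 days. Sun Sep 7 2025 + 9 days = Tue Sep 16 2025.

Tue Sep 16 2025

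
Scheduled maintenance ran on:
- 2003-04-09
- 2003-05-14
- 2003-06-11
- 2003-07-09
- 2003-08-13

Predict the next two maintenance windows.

All dates are Wednesdays, 35, 28, 28, 35 days apart.
Specifically, the 2nd Wednesday of each month.
September 2003 — 2nd Wednesday is 2003-09-10.
2nd Wednesday of October 2003: 2003-10-08.

2003-09-10, 2003-10-08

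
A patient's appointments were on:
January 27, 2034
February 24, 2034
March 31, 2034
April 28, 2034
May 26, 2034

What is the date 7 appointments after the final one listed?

December 29, 2034

These are Fridays with 28, 35, 28, 28-day gaps.
Each is the final Friday of its month — March 31, 2034 is past the 28th, so '4th Friday' doesn't fit.
June 2034 ends with Friday June 30, 2034.
Last Friday of July 2034: July 28, 2034.
Last Friday of August 2034: August 25, 2034.
Last Friday of September 2034: September 29, 2034.
Last Friday of October 2034: October 27, 2034.
November 2034 ends with Friday November 24, 2034.
December 2034 ends with Friday December 29, 2034.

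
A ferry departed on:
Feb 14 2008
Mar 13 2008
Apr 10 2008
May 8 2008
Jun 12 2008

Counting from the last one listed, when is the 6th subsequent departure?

These are Thursdays at 28- or 35-day spacing (28, 28, 28, 35).
The pattern: 2nd Thursday of the month.
July 2008 — 2nd Thursday is Jul 10 2008.
2nd Thursday of August 2008: Aug 14 2008.
September 2008 — 2nd Thursday is Sep 11 2008.
2nd Thursday of October 2008: Oct 9 2008.
2nd Thursday of November 2008: Nov 13 2008.
December 2008 — 2nd Thursday is Dec 11 2008.

Dec 11 2008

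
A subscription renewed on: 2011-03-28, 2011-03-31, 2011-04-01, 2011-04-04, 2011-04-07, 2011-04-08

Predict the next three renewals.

2011-04-11, 2011-04-14, 2011-04-15

The gap pattern 3, 1, 3, 3, 1 repeats every 3 events.
These are the Mondays, Thursdays and Fridays of each week.
The following Monday is 2011-04-11.
Next Thursday: 2011-04-14.
Next Friday: 2011-04-15.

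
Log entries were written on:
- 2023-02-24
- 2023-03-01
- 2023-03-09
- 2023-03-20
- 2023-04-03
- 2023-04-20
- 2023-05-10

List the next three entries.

2023-06-02, 2023-06-28, 2023-07-27

Gaps: 5, 8, 11, 14, 17, 20 days — each gap is 3 larger than the previous one.
Next gap: 23 days. 2023-05-10 + 23 days = 2023-06-02.
Next gap: 26 days. 2023-06-02 + 26 days = 2023-06-28.
Next gap: 29 days. 2023-06-28 + 29 days = 2023-07-27.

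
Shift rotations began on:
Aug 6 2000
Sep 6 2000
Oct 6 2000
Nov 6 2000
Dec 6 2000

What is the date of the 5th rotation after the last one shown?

May 6 2001

The day-of-month is always 6 (31, 30, 31, 30 days between events).
So this recurs on the 6th of each month.
January 2001: Jan 6 2001.
Next: February 2001 → Feb 6 2001.
March 2001: Mar 6 2001.
April 2001: Apr 6 2001.
Next: May 2001 → May 6 2001.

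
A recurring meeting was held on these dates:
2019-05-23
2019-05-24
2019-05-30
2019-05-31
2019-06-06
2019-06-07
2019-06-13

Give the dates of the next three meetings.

2019-06-14, 2019-06-20, 2019-06-21

Every event lands on a Thursday or Friday (gaps cycle 1, 6, 1, 6, 1, 6).
So the schedule is: every Thursday and Friday.
The following Friday is 2019-06-14.
Next Thursday: 2019-06-20.
Next Friday: 2019-06-21.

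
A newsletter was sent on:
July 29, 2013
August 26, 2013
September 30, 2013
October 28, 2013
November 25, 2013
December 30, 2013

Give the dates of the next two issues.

All Mondays; the gaps (28, 35, 28, 28, 35) vary with month length.
This is the last Monday of each month.
Last Monday of January 2014: January 27, 2014.
Last Monday of February 2014: February 24, 2014.

January 27, 2014; February 24, 2014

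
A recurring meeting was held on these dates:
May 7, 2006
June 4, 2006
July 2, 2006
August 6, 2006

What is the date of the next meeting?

These are Sundays at 28- or 35-day spacing (28, 28, 35).
The pattern: 1st Sunday of the month.
1st Sunday of September 2006: September 3, 2006.

September 3, 2006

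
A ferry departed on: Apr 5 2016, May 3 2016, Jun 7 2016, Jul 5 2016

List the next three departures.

Aug 2 2016, Sep 6 2016, Oct 4 2016

These are Tuesdays at 28- or 35-day spacing (28, 35, 28).
The pattern: 1st Tuesday of the month.
1st Tuesday of August 2016: Aug 2 2016.
September 2016 — 1st Tuesday is Sep 6 2016.
1st Tuesday of October 2016: Oct 4 2016.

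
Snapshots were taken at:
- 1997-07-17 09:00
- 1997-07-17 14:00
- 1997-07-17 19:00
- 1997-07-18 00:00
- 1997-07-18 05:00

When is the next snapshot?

1997-07-18 10:00

The interval is a steady 5 hours (5, 5, 5, 5).
1997-07-18 05:00 + 5 h = 1997-07-18 10:00.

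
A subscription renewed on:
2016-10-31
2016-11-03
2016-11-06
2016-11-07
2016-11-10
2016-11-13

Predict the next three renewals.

2016-11-14, 2016-11-17, 2016-11-20

Every event lands on a Monday or Thursday or Sunday (gaps cycle 3, 3, 1, 3, 3).
So the schedule is: every Monday, Thursday and Sunday.
The following Monday is 2016-11-14.
Next Thursday: 2016-11-17.
Next Sunday: 2016-11-20.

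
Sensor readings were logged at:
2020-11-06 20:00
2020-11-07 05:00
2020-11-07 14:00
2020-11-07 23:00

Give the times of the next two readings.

2020-11-08 08:00, 2020-11-08 17:00

Gaps: 9, 9, 9 hours — each event is 9 hours after the previous one.
2020-11-07 23:00 + 9 h = 2020-11-08 08:00.
2020-11-08 08:00 + 9 h = 2020-11-08 17:00.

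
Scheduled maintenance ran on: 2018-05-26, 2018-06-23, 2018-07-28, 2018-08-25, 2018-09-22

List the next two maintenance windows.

Gaps: 28, 35, 28, 28 days — a mix of 28 and 35. Every date is a Saturday.
Each is the 4th Saturday of its month.
October 2018 — 4th Saturday is 2018-10-27.
4th Saturday of November 2018: 2018-11-24.

2018-10-27, 2018-11-24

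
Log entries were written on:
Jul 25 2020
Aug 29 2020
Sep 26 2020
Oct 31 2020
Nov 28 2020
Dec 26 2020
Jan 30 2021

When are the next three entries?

Feb 27 2021, Mar 27 2021, Apr 24 2021

Every date is a Saturday; gaps 35, 28, 35, 28, 28, 35 days.
Each is the last Saturday of its month (at least one falls on the 29th or later, ruling out '4th Saturday').
Last Saturday of February 2021: Feb 27 2021.
March 2021 ends with Saturday Mar 27 2021.
April 2021 ends with Saturday Apr 24 2021.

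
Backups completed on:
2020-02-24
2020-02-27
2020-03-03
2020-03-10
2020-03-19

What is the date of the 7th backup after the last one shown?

2020-07-16

Intervals are 3, 5, 7, 9 days — an arithmetic progression with common difference 2.
Next gap: 11 days. 2020-03-19 + 11 days = 2020-03-30.
Next gap: 13 days. 2020-03-30 + 13 days = 2020-04-12.
Next gap: 15 days. 2020-04-12 + 15 days = 2020-04-27.
Next gap: 17 days. 2020-04-27 + 17 days = 2020-05-14.
Next gap: 19 days. 2020-05-14 + 19 days = 2020-06-02.
Next gap: 21 days. 2020-06-02 + 21 days = 2020-06-23.
Next gap: 23 days. 2020-06-23 + 23 days = 2020-07-16.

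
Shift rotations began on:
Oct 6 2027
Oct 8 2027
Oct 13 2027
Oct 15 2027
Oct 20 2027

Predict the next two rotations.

Oct 22 2027, Oct 27 2027

Every event lands on a Wednesday or Friday (gaps cycle 2, 5, 2, 5).
So the schedule is: every Wednesday and Friday.
Next Friday: Oct 22 2027.
The following Wednesday is Oct 27 2027.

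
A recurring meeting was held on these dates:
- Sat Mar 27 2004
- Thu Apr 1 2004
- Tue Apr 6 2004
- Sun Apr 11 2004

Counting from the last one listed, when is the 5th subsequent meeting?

Thu May 6 2004

The spacing is 5, 5, 5 days — always 5 days.
Sun Apr 11 2004 + 5 days = Fri Apr 16 2004.
Fri Apr 16 2004 + 5 days = Wed Apr 21 2004.
Wed Apr 21 2004 + 5 days = Mon Apr 26 2004.
Mon Apr 26 2004 + 5 days = Sat May 1 2004.
Sat May 1 2004 + 5 days = Thu May 6 2004.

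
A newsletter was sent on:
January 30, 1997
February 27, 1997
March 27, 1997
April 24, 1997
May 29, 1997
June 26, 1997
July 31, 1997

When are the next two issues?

August 28, 1997; September 25, 1997

All Thursdays; the gaps (28, 28, 28, 35, 28, 35) vary with month length.
This is the last Thursday of each month.
August 1997 ends with Thursday August 28, 1997.
September 1997 ends with Thursday September 25, 1997.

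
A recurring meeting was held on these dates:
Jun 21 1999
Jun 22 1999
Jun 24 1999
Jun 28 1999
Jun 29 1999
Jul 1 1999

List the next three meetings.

Gaps: 1, 2, 4, 1, 2 days — not constant, but cyclic with period 3.
The events fall on every Monday, Tuesday and Thursday.
The following Monday is Jul 5 1999.
Next Tuesday: Jul 6 1999.
The following Thursday is Jul 8 1999.

Jul 5 1999, Jul 6 1999, Jul 8 1999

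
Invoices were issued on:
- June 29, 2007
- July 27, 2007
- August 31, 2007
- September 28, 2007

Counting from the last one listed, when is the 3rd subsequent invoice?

December 28, 2007

These are Fridays with 28, 35, 28-day gaps.
Each is the final Friday of its month — June 29, 2007 is past the 28th, so '4th Friday' doesn't fit.
October 2007 ends with Friday October 26, 2007.
Last Friday of November 2007: November 30, 2007.
December 2007 ends with Friday December 28, 2007.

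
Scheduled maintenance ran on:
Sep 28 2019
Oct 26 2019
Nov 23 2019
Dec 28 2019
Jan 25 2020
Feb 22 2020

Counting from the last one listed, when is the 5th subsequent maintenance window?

These are Saturdays at 28- or 35-day spacing (28, 28, 35, 28, 28).
The pattern: 4th Saturday of the month.
4th Saturday of March 2020: Mar 28 2020.
April 2020 — 4th Saturday is Apr 25 2020.
4th Saturday of May 2020: May 23 2020.
4th Saturday of June 2020: Jun 27 2020.
4th Saturday of July 2020: Jul 25 2020.

Jul 25 2020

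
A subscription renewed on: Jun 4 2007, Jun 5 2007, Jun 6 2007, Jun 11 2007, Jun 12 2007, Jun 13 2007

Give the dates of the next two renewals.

Jun 18 2007, Jun 19 2007

Gaps: 1, 1, 5, 1, 1 days — not constant, but cyclic with period 3.
The events fall on every Monday, Tuesday and Wednesday.
Next Monday: Jun 18 2007.
Next Tuesday: Jun 19 2007.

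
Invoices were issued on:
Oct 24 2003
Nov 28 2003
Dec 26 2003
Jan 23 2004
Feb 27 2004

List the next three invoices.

Mar 26 2004, Apr 23 2004, May 28 2004

These are Fridays at 28- or 35-day spacing (35, 28, 28, 35).
The pattern: 4th Friday of the month.
4th Friday of March 2004: Mar 26 2004.
April 2004 — 4th Friday is Apr 23 2004.
4th Friday of May 2004: May 28 2004.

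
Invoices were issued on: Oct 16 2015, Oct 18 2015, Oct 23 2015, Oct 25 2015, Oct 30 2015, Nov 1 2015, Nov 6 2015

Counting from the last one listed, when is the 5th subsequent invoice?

Nov 22 2015

Every event lands on a Friday or Sunday (gaps cycle 2, 5, 2, 5, 2, 5).
So the schedule is: every Friday and Sunday.
The following Sunday is Nov 8 2015.
Next Friday: Nov 13 2015.
Next Sunday: Nov 15 2015.
Next Friday: Nov 20 2015.
Next Sunday: Nov 22 2015.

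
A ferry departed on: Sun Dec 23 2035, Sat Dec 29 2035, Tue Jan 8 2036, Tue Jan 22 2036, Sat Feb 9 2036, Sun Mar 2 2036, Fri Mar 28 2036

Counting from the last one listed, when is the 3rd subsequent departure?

Tue Jul 8 2036

Intervals are 6, 10, 14, 18, 22, 26 days — an arithmetic progression with common difference 4.
Next gap: 30 days. Fri Mar 28 2036 + 30 days = Sun Apr 27 2036.
Next gap: 34 days. Sun Apr 27 2036 + 34 days = Sat May 31 2036.
Next gap: 38 days. Sat May 31 2036 + 38 days = Tue Jul 8 2036.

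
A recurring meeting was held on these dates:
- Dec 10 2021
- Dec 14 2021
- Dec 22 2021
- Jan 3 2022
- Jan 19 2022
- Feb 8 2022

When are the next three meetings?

Gaps: 4, 8, 12, 16, 20 days — each gap is 4 larger than the previous one.
Next gap: 24 days. Feb 8 2022 + 24 days = Mar 4 2022.
Next gap: 28 days. Mar 4 2022 + 28 days = Apr 1 2022.
Next gap: 32 days. Apr 1 2022 + 32 days = May 3 2022.

Mar 4 2022, Apr 1 2022, May 3 2022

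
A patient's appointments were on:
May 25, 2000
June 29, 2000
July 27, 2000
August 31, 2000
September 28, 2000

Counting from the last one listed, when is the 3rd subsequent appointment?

All Thursdays; the gaps (35, 28, 35, 28) vary with month length.
This is the last Thursday of each month.
October 2000 ends with Thursday October 26, 2000.
November 2000 ends with Thursday November 30, 2000.
December 2000 ends with Thursday December 28, 2000.

December 28, 2000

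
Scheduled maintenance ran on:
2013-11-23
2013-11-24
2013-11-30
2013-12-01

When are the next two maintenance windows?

2013-12-07, 2013-12-08

The gap pattern 1, 6, 1 repeats every 2 events.
These are the Saturdays and Sundays of each week.
The following Saturday is 2013-12-07.
Next Sunday: 2013-12-08.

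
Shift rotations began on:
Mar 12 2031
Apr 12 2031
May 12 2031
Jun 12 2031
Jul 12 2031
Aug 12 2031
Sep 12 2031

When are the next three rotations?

Each date is the 12th; the gaps (31, 30, 31, 30, 31, 31) track the month lengths.
The rule is the 12th of each month.
October 2031: Oct 12 2031.
November 2031: Nov 12 2031.
December 2031: Dec 12 2031.

Oct 12 2031, Nov 12 2031, Dec 12 2031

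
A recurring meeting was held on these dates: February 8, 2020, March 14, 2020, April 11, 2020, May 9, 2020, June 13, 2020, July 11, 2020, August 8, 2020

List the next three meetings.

September 12, 2020; October 10, 2020; November 14, 2020

These are Saturdays at 28- or 35-day spacing (35, 28, 28, 35, 28, 28).
The pattern: 2nd Saturday of the month.
2nd Saturday of September 2020: September 12, 2020.
2nd Saturday of October 2020: October 10, 2020.
November 2020 — 2nd Saturday is November 14, 2020.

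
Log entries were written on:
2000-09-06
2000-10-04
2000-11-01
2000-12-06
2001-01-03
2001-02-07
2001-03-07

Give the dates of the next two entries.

Gaps: 28, 28, 35, 28, 35, 28 days — a mix of 28 and 35. Every date is a Wednesday.
Each is the 1st Wednesday of its month.
April 2001 — 1st Wednesday is 2001-04-04.
1st Wednesday of May 2001: 2001-05-02.

2001-04-04, 2001-05-02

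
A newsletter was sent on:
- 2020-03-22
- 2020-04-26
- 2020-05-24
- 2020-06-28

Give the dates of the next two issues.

All dates are Sundays, 35, 28, 35 days apart.
Specifically, the 4th Sunday of each month.
4th Sunday of July 2020: 2020-07-26.
August 2020 — 4th Sunday is 2020-08-23.

2020-07-26, 2020-08-23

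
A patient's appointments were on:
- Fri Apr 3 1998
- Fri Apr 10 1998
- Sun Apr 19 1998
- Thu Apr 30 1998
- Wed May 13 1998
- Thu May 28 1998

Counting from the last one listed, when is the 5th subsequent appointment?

Thu Sep 10 1998

The spacing grows by 2 each time: 7, 9, 11, 13, 15 days.
Next gap: 17 days. Thu May 28 1998 + 17 days = Sun Jun 14 1998.
Next gap: 19 days. Sun Jun 14 1998 + 19 days = Fri Jul 3 1998.
Next gap: 21 days. Fri Jul 3 1998 + 21 days = Fri Jul 24 1998.
Next gap: 23 days. Fri Jul 24 1998 + 23 days = Sun Aug 16 1998.
Next gap: 25 days. Sun Aug 16 1998 + 25 days = Thu Sep 10 1998.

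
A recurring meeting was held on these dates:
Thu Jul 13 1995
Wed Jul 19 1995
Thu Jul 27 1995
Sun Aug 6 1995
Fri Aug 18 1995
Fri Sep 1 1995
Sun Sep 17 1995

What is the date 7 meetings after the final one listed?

Gaps: 6, 8, 10, 12, 14, 16 days — each gap is 2 larger than the previous one.
Next gap: 18 days. Sun Sep 17 1995 + 18 days = Thu Oct 5 1995.
Next gap: 20 days. Thu Oct 5 1995 + 20 days = Wed Oct 25 1995.
Next gap: 22 days. Wed Oct 25 1995 + 22 days = Thu Nov 16 1995.
Next gap: 24 days. Thu Nov 16 1995 + 24 days = Sun Dec 10 1995.
Next gap: 26 days. Sun Dec 10 1995 + 26 days = Fri Jan 5 1996.
Next gap: 28 days. Fri Jan 5 1996 + 28 days = Fri Feb 2 1996.
Next gap: 30 days. Fri Feb 2 1996 + 30 days = Sun Mar 3 1996.

Sun Mar 3 1996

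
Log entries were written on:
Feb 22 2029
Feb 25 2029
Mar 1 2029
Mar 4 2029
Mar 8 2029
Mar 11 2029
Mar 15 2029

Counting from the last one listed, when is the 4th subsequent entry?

Gaps: 3, 4, 3, 4, 3, 4 days — not constant, but cyclic with period 2.
The events fall on every Thursday and Sunday.
The following Sunday is Mar 18 2029.
The following Thursday is Mar 22 2029.
Next Sunday: Mar 25 2029.
The following Thursday is Mar 29 2029.

Mar 29 2029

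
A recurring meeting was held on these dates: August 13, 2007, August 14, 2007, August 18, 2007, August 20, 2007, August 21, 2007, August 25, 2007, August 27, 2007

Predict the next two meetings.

August 28, 2007; September 1, 2007

The gap pattern 1, 4, 2, 1, 4, 2 repeats every 3 events.
These are the Mondays, Tuesdays and Saturdays of each week.
Next Tuesday: August 28, 2007.
Next Saturday: September 1, 2007.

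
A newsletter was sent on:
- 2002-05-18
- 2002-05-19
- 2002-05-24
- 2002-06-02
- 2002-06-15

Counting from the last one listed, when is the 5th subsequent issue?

2002-10-18

The spacing grows by 4 each time: 1, 5, 9, 13 days.
Next gap: 17 days. 2002-06-15 + 17 days = 2002-07-02.
Next gap: 21 days. 2002-07-02 + 21 days = 2002-07-23.
Next gap: 25 days. 2002-07-23 + 25 days = 2002-08-17.
Next gap: 29 days. 2002-08-17 + 29 days = 2002-09-15.
Next gap: 33 days. 2002-09-15 + 33 days = 2002-10-18.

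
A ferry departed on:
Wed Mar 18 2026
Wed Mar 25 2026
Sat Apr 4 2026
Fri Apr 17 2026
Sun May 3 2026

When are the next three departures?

Fri May 22 2026, Sat Jun 13 2026, Wed Jul 8 2026

Intervals are 7, 10, 13, 16 days — an arithmetic progression with common difference 3.
Next gap: 19 days. Sun May 3 2026 + 19 days = Fri May 22 2026.
Next gap: 22 days. Fri May 22 2026 + 22 days = Sat Jun 13 2026.
Next gap: 25 days. Sat Jun 13 2026 + 25 days = Wed Jul 8 2026.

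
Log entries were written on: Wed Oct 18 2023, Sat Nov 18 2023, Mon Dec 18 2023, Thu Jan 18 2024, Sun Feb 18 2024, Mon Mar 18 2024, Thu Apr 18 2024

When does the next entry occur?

Sat May 18 2024

Gaps: 31, 30, 31, 31, 29, 31 days — not constant. Every event is on the 18th of the month.
Pattern: the 18th of each month.
Next: May 2024 → Sat May 18 2024.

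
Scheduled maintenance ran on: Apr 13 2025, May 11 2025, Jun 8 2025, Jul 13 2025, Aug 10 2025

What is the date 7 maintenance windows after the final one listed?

All dates are Sundays, 28, 28, 35, 28 days apart.
Specifically, the 2nd Sunday of each month.
2nd Sunday of September 2025: Sep 14 2025.
October 2025 — 2nd Sunday is Oct 12 2025.
2nd Sunday of November 2025: Nov 9 2025.
December 2025 — 2nd Sunday is Dec 14 2025.
2nd Sunday of January 2026: Jan 11 2026.
2nd Sunday of February 2026: Feb 8 2026.
March 2026 — 2nd Sunday is Mar 8 2026.

Mar 8 2026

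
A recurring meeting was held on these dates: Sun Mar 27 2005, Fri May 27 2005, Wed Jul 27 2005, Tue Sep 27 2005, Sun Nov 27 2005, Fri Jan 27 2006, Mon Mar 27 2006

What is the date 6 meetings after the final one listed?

Tue Mar 27 2007

Gaps: 61, 61, 62, 61, 61, 59 days — not constant. Every event is on the 27th of the month.
Pattern: the 27th of every 2 months.
Next: May 2006 → Sat May 27 2006.
July 2006: Thu Jul 27 2006.
Next: September 2006 → Wed Sep 27 2006.
Next: November 2006 → Mon Nov 27 2006.
January 2007: Sat Jan 27 2007.
March 2007: Tue Mar 27 2007.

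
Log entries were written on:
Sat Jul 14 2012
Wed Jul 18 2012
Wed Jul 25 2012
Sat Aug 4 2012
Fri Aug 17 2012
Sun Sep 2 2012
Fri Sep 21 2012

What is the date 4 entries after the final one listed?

Sat Jan 5 2013

Gaps: 4, 7, 10, 13, 16, 19 days — each gap is 3 larger than the previous one.
Next gap: 22 days. Fri Sep 21 2012 + 22 days = Sat Oct 13 2012.
Next gap: 25 days. Sat Oct 13 2012 + 25 days = Wed Nov 7 2012.
Next gap: 28 days. Wed Nov 7 2012 + 28 days = Wed Dec 5 2012.
Next gap: 31 days. Wed Dec 5 2012 + 31 days = Sat Jan 5 2013.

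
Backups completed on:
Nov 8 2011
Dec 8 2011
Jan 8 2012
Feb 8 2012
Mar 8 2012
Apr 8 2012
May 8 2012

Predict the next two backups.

Jun 8 2012, Jul 8 2012

Each date is the 8th; the gaps (30, 31, 31, 29, 31, 30) track the month lengths.
The rule is the 8th of each month.
June 2012: Jun 8 2012.
Next: July 2012 → Jul 8 2012.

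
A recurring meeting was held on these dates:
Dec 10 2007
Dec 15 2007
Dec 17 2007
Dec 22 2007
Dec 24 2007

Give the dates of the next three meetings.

Dec 29 2007, Dec 31 2007, Jan 5 2008

Every event lands on a Monday or Saturday (gaps cycle 5, 2, 5, 2).
So the schedule is: every Monday and Saturday.
The following Saturday is Dec 29 2007.
The following Monday is Dec 31 2007.
Next Saturday: Jan 5 2008.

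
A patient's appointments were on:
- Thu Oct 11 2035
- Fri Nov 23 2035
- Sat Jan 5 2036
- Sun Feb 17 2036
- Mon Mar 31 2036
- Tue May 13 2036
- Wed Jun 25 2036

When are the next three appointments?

Thu Aug 7 2036, Fri Sep 19 2036, Sat Nov 1 2036

Gaps between consecutive events: 43, 43, 43, 43, 43, 43 days — a constant 43-day interval.
Wed Jun 25 2036 + 43 days = Thu Aug 7 2036.
Thu Aug 7 2036 + 43 days = Fri Sep 19 2036.
Fri Sep 19 2036 + 43 days = Sat Nov 1 2036.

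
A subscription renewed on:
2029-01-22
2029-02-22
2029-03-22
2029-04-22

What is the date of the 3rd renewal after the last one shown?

2029-07-22

Gaps: 31, 28, 31 days — not constant. Every event is on the 22nd of the month.
Pattern: the 22nd of each month.
Next: May 2029 → 2029-05-22.
June 2029: 2029-06-22.
Next: July 2029 → 2029-07-22.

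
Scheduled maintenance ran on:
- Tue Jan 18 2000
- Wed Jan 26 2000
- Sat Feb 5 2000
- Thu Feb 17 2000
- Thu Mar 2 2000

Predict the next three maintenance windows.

Gaps: 8, 10, 12, 14 days — each gap is 2 larger than the previous one.
Next gap: 16 days. Thu Mar 2 2000 + 16 days = Sat Mar 18 2000.
Next gap: 18 days. Sat Mar 18 2000 + 18 days = Wed Apr 5 2000.
Next gap: 20 days. Wed Apr 5 2000 + 20 days = Tue Apr 25 2000.

Sat Mar 18 2000, Wed Apr 5 2000, Tue Apr 25 2000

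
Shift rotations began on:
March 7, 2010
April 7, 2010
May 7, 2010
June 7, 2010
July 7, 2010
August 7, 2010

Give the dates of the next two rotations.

September 7, 2010; October 7, 2010

Each date is the 7th; the gaps (31, 30, 31, 30, 31) track the month lengths.
The rule is the 7th of each month.
Next: September 2010 → September 7, 2010.
Next: October 2010 → October 7, 2010.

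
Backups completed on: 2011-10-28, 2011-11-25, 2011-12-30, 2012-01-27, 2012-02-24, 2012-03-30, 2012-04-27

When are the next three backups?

2012-05-25, 2012-06-29, 2012-07-27

Every date is a Friday; gaps 28, 35, 28, 28, 35, 28 days.
Each is the last Friday of its month (at least one falls on the 29th or later, ruling out '4th Friday').
Last Friday of May 2012: 2012-05-25.
June 2012 ends with Friday 2012-06-29.
Last Friday of July 2012: 2012-07-27.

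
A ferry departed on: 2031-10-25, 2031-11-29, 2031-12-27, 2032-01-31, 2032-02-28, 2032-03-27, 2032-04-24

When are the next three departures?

These are Saturdays with 35, 28, 35, 28, 28, 28-day gaps.
Each is the final Saturday of its month — 2031-11-29 is past the 28th, so '4th Saturday' doesn't fit.
Last Saturday of May 2032: 2032-05-29.
Last Saturday of June 2032: 2032-06-26.
Last Saturday of July 2032: 2032-07-31.

2032-05-29, 2032-06-26, 2032-07-31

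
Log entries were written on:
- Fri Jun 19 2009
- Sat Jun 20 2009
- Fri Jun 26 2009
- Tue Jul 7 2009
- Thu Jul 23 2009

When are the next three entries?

The spacing grows by 5 each time: 1, 6, 11, 16 days.
Next gap: 21 days. Thu Jul 23 2009 + 21 days = Thu Aug 13 2009.
Next gap: 26 days. Thu Aug 13 2009 + 26 days = Tue Sep 8 2009.
Next gap: 31 days. Tue Sep 8 2009 + 31 days = Fri Oct 9 2009.

Thu Aug 13 2009, Tue Sep 8 2009, Fri Oct 9 2009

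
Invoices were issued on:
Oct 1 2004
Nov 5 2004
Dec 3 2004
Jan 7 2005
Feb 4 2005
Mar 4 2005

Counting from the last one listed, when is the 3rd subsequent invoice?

All dates are Fridays, 35, 28, 35, 28, 28 days apart.
Specifically, the 1st Friday of each month.
1st Friday of April 2005: Apr 1 2005.
1st Friday of May 2005: May 6 2005.
1st Friday of June 2005: Jun 3 2005.

Jun 3 2005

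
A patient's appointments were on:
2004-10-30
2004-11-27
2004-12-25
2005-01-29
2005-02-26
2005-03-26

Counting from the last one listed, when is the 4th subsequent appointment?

These are Saturdays with 28, 28, 35, 28, 28-day gaps.
Each is the final Saturday of its month — 2004-10-30 is past the 28th, so '4th Saturday' doesn't fit.
April 2005 ends with Saturday 2005-04-30.
May 2005 ends with Saturday 2005-05-28.
Last Saturday of June 2005: 2005-06-25.
July 2005 ends with Saturday 2005-07-30.

2005-07-30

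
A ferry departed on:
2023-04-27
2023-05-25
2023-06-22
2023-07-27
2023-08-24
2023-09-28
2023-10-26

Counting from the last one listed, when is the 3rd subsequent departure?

2024-01-25

Gaps: 28, 28, 35, 28, 35, 28 days — a mix of 28 and 35. Every date is a Thursday.
Each is the 4th Thursday of its month.
4th Thursday of November 2023: 2023-11-23.
4th Thursday of December 2023: 2023-12-28.
4th Thursday of January 2024: 2024-01-25.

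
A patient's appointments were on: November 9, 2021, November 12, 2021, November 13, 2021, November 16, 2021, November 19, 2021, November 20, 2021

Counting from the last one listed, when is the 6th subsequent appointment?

December 4, 2021

Every event lands on a Tuesday or Friday or Saturday (gaps cycle 3, 1, 3, 3, 1).
So the schedule is: every Tuesday, Friday and Saturday.
The following Tuesday is November 23, 2021.
Next Friday: November 26, 2021.
Next Saturday: November 27, 2021.
Next Tuesday: November 30, 2021.
Next Friday: December 3, 2021.
Next Saturday: December 4, 2021.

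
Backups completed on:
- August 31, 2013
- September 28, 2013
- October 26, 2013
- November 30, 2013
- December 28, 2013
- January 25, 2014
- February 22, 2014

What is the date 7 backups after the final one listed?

September 27, 2014

These are Saturdays with 28, 28, 35, 28, 28, 28-day gaps.
Each is the final Saturday of its month — August 31, 2013 is past the 28th, so '4th Saturday' doesn't fit.
March 2014 ends with Saturday March 29, 2014.
Last Saturday of April 2014: April 26, 2014.
Last Saturday of May 2014: May 31, 2014.
Last Saturday of June 2014: June 28, 2014.
Last Saturday of July 2014: July 26, 2014.
August 2014 ends with Saturday August 30, 2014.
Last Saturday of September 2014: September 27, 2014.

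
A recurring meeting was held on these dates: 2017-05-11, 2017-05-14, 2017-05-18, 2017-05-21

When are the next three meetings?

2017-05-25, 2017-05-28, 2017-06-01

Every event lands on a Thursday or Sunday (gaps cycle 3, 4, 3).
So the schedule is: every Thursday and Sunday.
The following Thursday is 2017-05-25.
The following Sunday is 2017-05-28.
The following Thursday is 2017-06-01.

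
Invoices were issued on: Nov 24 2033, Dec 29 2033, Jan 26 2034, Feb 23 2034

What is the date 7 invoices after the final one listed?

These are Thursdays with 35, 28, 28-day gaps.
Each is the final Thursday of its month — Dec 29 2033 is past the 28th, so '4th Thursday' doesn't fit.
March 2034 ends with Thursday Mar 30 2034.
April 2034 ends with Thursday Apr 27 2034.
Last Thursday of May 2034: May 25 2034.
Last Thursday of June 2034: Jun 29 2034.
Last Thursday of July 2034: Jul 27 2034.
August 2034 ends with Thursday Aug 31 2034.
Last Thursday of September 2034: Sep 28 2034.

Sep 28 2034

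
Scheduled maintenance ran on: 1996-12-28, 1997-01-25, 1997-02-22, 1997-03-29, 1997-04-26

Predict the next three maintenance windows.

These are Saturdays with 28, 28, 35, 28-day gaps.
Each is the final Saturday of its month — 1997-03-29 is past the 28th, so '4th Saturday' doesn't fit.
May 1997 ends with Saturday 1997-05-31.
Last Saturday of June 1997: 1997-06-28.
Last Saturday of July 1997: 1997-07-26.

1997-05-31, 1997-06-28, 1997-07-26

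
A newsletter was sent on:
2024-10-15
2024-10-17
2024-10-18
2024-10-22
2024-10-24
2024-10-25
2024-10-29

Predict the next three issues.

2024-10-31, 2024-11-01, 2024-11-05

The gap pattern 2, 1, 4, 2, 1, 4 repeats every 3 events.
These are the Tuesdays, Thursdays and Fridays of each week.
The following Thursday is 2024-10-31.
The following Friday is 2024-11-01.
The following Tuesday is 2024-11-05.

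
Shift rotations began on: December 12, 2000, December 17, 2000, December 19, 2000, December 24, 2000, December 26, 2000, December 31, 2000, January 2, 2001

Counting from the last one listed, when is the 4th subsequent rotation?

The gap pattern 5, 2, 5, 2, 5, 2 repeats every 2 events.
These are the Tuesdays and Sundays of each week.
Next Sunday: January 7, 2001.
Next Tuesday: January 9, 2001.
The following Sunday is January 14, 2001.
Next Tuesday: January 16, 2001.

January 16, 2001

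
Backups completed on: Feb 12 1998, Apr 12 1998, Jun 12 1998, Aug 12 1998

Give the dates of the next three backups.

The day-of-month is always 12 (59, 61, 61 days between events).
So this recurs on the 12th of every 2 months.
Next: October 1998 → Oct 12 1998.
Next: December 1998 → Dec 12 1998.
February 1999: Feb 12 1999.

Oct 12 1998, Dec 12 1998, Feb 12 1999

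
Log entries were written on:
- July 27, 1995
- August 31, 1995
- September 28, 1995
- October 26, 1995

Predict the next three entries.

November 30, 1995; December 28, 1995; January 25, 1996

All Thursdays; the gaps (35, 28, 28) vary with month length.
This is the last Thursday of each month.
Last Thursday of November 1995: November 30, 1995.
December 1995 ends with Thursday December 28, 1995.
January 1996 ends with Thursday January 25, 1996.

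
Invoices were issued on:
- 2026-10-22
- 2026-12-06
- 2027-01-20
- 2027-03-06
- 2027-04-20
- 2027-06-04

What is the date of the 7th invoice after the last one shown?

Gaps between consecutive events: 45, 45, 45, 45, 45 days — a constant 45-day interval.
2027-06-04 + 45 days = 2027-07-19.
2027-07-19 + 45 days = 2027-09-02.
2027-09-02 + 45 days = 2027-10-17.
2027-10-17 + 45 days = 2027-12-01.
2027-12-01 + 45 days = 2028-01-15.
2028-01-15 + 45 days = 2028-02-29.
2028-02-29 + 45 days = 2028-04-14.

2028-04-14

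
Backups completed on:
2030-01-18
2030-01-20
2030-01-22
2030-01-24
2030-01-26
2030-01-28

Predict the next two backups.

2030-01-30, 2030-02-01

Gaps between consecutive events: 2, 2, 2, 2, 2 days — a constant 2-day interval.
2030-01-28 + 2 days = 2030-01-30.
2030-01-30 + 2 days = 2030-02-01.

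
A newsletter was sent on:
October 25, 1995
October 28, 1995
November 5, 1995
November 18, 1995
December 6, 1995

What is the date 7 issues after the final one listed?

August 28, 1996

Gaps: 3, 8, 13, 18 days — each gap is 5 larger than the previous one.
Next gap: 23 days. December 6, 1995 + 23 days = December 29, 1995.
Next gap: 28 days. December 29, 1995 + 28 days = January 26, 1996.
Next gap: 33 days. January 26, 1996 + 33 days = February 28, 1996.
Next gap: 38 days. February 28, 1996 + 38 days = April 6, 1996.
Next gap: 43 days. April 6, 1996 + 43 days = May 19, 1996.
Next gap: 48 days. May 19, 1996 + 48 days = July 6, 1996.
Next gap: 53 days. July 6, 1996 + 53 days = August 28, 1996.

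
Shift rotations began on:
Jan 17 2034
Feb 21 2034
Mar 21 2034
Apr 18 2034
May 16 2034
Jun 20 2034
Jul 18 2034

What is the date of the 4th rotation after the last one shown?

Nov 21 2034

All dates are Tuesdays, 35, 28, 28, 28, 35, 28 days apart.
Specifically, the 3rd Tuesday of each month.
August 2034 — 3rd Tuesday is Aug 15 2034.
September 2034 — 3rd Tuesday is Sep 19 2034.
October 2034 — 3rd Tuesday is Oct 17 2034.
November 2034 — 3rd Tuesday is Nov 21 2034.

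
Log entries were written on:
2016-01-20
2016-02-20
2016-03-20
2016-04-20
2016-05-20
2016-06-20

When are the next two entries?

2016-07-20, 2016-08-20

Gaps: 31, 29, 31, 30, 31 days — not constant. Every event is on the 20th of the month.
Pattern: the 20th of each month.
July 2016: 2016-07-20.
August 2016: 2016-08-20.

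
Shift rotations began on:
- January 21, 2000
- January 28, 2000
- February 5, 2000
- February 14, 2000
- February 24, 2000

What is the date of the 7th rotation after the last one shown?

The spacing grows by 1 each time: 7, 8, 9, 10 days.
Next gap: 11 days. February 24, 2000 + 11 days = March 6, 2000.
Next gap: 12 days. March 6, 2000 + 12 days = March 18, 2000.
Next gap: 13 days. March 18, 2000 + 13 days = March 31, 2000.
Next gap: 14 days. March 31, 2000 + 14 days = April 14, 2000.
Next gap: 15 days. April 14, 2000 + 15 days = April 29, 2000.
Next gap: 16 days. April 29, 2000 + 16 days = May 15, 2000.
Next gap: 17 days. May 15, 2000 + 17 days = June 1, 2000.

June 1, 2000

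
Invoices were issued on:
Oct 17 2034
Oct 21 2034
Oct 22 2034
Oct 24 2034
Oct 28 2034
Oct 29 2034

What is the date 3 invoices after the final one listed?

Every event lands on a Tuesday or Saturday or Sunday (gaps cycle 4, 1, 2, 4, 1).
So the schedule is: every Tuesday, Saturday and Sunday.
The following Tuesday is Oct 31 2034.
The following Saturday is Nov 4 2034.
The following Sunday is Nov 5 2034.

Nov 5 2034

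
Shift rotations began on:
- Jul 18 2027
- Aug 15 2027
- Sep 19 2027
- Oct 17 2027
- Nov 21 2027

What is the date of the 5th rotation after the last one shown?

Apr 16 2028

Gaps: 28, 35, 28, 35 days — a mix of 28 and 35. Every date is a Sunday.
Each is the 3rd Sunday of its month.
December 2027 — 3rd Sunday is Dec 19 2027.
January 2028 — 3rd Sunday is Jan 16 2028.
February 2028 — 3rd Sunday is Feb 20 2028.
3rd Sunday of March 2028: Mar 19 2028.
April 2028 — 3rd Sunday is Apr 16 2028.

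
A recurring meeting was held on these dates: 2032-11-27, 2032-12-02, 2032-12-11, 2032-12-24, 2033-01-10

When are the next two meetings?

Intervals are 5, 9, 13, 17 days — an arithmetic progression with common difference 4.
Next gap: 21 days. 2033-01-10 + 21 days = 2033-01-31.
Next gap: 25 days. 2033-01-31 + 25 days = 2033-02-25.

2033-01-31, 2033-02-25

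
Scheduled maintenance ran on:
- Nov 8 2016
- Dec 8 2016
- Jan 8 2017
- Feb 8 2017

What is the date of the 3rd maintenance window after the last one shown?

Gaps: 30, 31, 31 days — not constant. Every event is on the 8th of the month.
Pattern: the 8th of each month.
March 2017: Mar 8 2017.
Next: April 2017 → Apr 8 2017.
May 2017: May 8 2017.

May 8 2017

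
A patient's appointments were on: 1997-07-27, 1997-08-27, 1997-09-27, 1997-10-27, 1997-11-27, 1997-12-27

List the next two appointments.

Gaps: 31, 31, 30, 31, 30 days — not constant. Every event is on the 27th of the month.
Pattern: the 27th of each month.
January 1998: 1998-01-27.
Next: February 1998 → 1998-02-27.

1998-01-27, 1998-02-27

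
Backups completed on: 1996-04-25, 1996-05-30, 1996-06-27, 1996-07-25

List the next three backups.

1996-08-29, 1996-09-26, 1996-10-31

These are Thursdays with 35, 28, 28-day gaps.
Each is the final Thursday of its month — 1996-05-30 is past the 28th, so '4th Thursday' doesn't fit.
Last Thursday of August 1996: 1996-08-29.
Last Thursday of September 1996: 1996-09-26.
Last Thursday of October 1996: 1996-10-31.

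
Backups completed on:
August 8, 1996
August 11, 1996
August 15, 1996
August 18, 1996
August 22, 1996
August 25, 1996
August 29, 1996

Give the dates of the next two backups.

Every event lands on a Thursday or Sunday (gaps cycle 3, 4, 3, 4, 3, 4).
So the schedule is: every Thursday and Sunday.
Next Sunday: September 1, 1996.
Next Thursday: September 5, 1996.

September 1, 1996; September 5, 1996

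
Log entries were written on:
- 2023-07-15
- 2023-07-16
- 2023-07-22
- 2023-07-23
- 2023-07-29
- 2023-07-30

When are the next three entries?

2023-08-05, 2023-08-06, 2023-08-12

The gap pattern 1, 6, 1, 6, 1 repeats every 2 events.
These are the Saturdays and Sundays of each week.
Next Saturday: 2023-08-05.
Next Sunday: 2023-08-06.
Next Saturday: 2023-08-12.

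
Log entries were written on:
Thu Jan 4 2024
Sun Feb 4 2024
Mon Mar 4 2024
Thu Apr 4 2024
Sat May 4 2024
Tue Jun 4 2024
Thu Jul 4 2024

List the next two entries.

The day-of-month is always 4 (31, 29, 31, 30, 31, 30 days between events).
So this recurs on the 4th of each month.
August 2024: Sun Aug 4 2024.
Next: September 2024 → Wed Sep 4 2024.

Sun Aug 4 2024, Wed Sep 4 2024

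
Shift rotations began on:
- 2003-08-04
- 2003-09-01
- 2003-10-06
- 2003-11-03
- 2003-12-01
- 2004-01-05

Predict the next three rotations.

2004-02-02, 2004-03-01, 2004-04-05

Gaps: 28, 35, 28, 28, 35 days — a mix of 28 and 35. Every date is a Monday.
Each is the 1st Monday of its month.
1st Monday of February 2004: 2004-02-02.
March 2004 — 1st Monday is 2004-03-01.
April 2004 — 1st Monday is 2004-04-05.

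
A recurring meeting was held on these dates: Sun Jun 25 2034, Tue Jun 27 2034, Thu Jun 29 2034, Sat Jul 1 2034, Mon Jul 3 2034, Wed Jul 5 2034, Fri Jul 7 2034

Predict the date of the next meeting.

Sun Jul 9 2034

Gaps between consecutive events: 2, 2, 2, 2, 2, 2 days — a constant 2-day interval.
Fri Jul 7 2034 + 2 days = Sun Jul 9 2034.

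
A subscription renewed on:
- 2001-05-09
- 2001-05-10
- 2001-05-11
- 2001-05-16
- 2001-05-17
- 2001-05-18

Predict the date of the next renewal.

2001-05-23

Every event lands on a Wednesday or Thursday or Friday (gaps cycle 1, 1, 5, 1, 1).
So the schedule is: every Wednesday, Thursday and Friday.
The following Wednesday is 2001-05-23.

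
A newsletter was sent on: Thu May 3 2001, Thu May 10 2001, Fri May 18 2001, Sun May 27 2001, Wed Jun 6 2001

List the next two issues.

Gaps: 7, 8, 9, 10 days — each gap is 1 larger than the previous one.
Next gap: 11 days. Wed Jun 6 2001 + 11 days = Sun Jun 17 2001.
Next gap: 12 days. Sun Jun 17 2001 + 12 days = Fri Jun 29 2001.

Sun Jun 17 2001, Fri Jun 29 2001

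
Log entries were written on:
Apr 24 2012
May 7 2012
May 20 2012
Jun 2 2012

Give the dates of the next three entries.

Jun 15 2012, Jun 28 2012, Jul 11 2012

Gaps between consecutive events: 13, 13, 13 days — a constant 13-day interval.
Jun 2 2012 + 13 days = Jun 15 2012.
Jun 15 2012 + 13 days = Jun 28 2012.
Jun 28 2012 + 13 days = Jul 11 2012.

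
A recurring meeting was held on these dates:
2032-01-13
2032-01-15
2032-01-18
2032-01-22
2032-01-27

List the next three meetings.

2032-02-02, 2032-02-09, 2032-02-17

Intervals are 2, 3, 4, 5 days — an arithmetic progression with common difference 1.
Next gap: 6 days. 2032-01-27 + 6 days = 2032-02-02.
Next gap: 7 days. 2032-02-02 + 7 days = 2032-02-09.
Next gap: 8 days. 2032-02-09 + 8 days = 2032-02-17.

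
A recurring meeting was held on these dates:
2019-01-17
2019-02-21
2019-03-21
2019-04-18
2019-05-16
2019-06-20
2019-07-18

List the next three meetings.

Gaps: 35, 28, 28, 28, 35, 28 days — a mix of 28 and 35. Every date is a Thursday.
Each is the 3rd Thursday of its month.
August 2019 — 3rd Thursday is 2019-08-15.
3rd Thursday of September 2019: 2019-09-19.
3rd Thursday of October 2019: 2019-10-17.

2019-08-15, 2019-09-19, 2019-10-17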